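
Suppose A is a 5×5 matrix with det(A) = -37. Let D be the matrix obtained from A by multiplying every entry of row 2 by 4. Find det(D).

Scaling one row by 4 multiplies the determinant by 4.
det(D) = (4)·(-37) = -148

The determinant is -148.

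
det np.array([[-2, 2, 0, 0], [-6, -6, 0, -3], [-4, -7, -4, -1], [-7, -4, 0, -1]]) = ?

-168

Expand along column 3 (it has 3 zeros):
  + (-4) · M_33   where M_33 = det([-2 2 0; -6 -6 -3; -7 -4 -1]) = 42
det = (+1)·(-4)·(42) = -168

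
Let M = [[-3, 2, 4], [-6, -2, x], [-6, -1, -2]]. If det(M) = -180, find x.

x = 8

Expanding along the row containing x, det(M) is linear in x: det(M) = (-15)·x + (-60).
Set (-15)·x + (-60) = -180  ⇒  (-15)·x = -120  ⇒  x = 8.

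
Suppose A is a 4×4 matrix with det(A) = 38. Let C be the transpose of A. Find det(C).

|C| = 38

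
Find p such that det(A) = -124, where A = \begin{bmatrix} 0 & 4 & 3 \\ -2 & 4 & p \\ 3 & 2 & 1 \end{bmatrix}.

-7

Expanding along the row containing p, det(A) is linear in p: det(A) = (12)·p + (-40).
Set (12)·p + (-40) = -124  ⇒  (12)·p = -84  ⇒  p = -7.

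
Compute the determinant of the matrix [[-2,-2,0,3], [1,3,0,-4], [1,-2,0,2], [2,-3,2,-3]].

-2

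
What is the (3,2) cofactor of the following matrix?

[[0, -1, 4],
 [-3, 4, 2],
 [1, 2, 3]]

-12

Delete row 3 and column 2; the remaining 2×2 submatrix is [0 4; -3 2].
Its determinant is 0·2 − 4·(-3) = 12.
The cofactor carries sign (−1)^(3+2) = −1, so C_{3,2} = −(12) = -12.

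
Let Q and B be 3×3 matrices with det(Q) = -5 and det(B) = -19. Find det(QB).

|QB| = 95

det(QB) = det(Q)·det(B) = (-5)·(-19) = 95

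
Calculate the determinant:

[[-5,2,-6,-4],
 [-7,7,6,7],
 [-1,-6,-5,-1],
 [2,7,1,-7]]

Expand along row 1:
  + (-5) · M_11   where M_11 = det([7 6 7; -6 -5 -1; 7 1 -7]) = 161
  − (2) · M_12   where M_12 = det([-7 6 7; -1 -5 -1; 2 1 -7]) = -243
  + (-6) · M_13   where M_13 = det([-7 7 7; -1 -6 -1; 2 7 -7]) = -371
  − (-4) · M_14   where M_14 = det([-7 7 6; -1 -6 -5; 2 7 1]) = -236
det = (+1)·(-5)·(161) + (-1)·(2)·(-243) + (+1)·(-6)·(-371) + (-1)·(-4)·(-236) = 963

963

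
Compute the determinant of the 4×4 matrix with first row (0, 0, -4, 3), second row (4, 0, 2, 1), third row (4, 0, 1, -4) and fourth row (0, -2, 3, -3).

184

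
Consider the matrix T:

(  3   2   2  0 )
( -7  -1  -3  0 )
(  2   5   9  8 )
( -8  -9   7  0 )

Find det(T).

Expand along column 4 (it has 3 zeros):
  − (8) · M_34   where M_34 = det([3 2 2; -7 -1 -3; -8 -9 7]) = 154
det = (-1)·(8)·(154) = -1232

det(T) = -1232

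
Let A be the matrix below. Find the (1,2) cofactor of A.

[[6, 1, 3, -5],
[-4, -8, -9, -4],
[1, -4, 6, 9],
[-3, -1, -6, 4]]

Delete row 1 and column 2; the remaining 3×3 submatrix is [-4 -9 -4; 1 6 9; -3 -6 4].
Its determinant is -81.
The cofactor carries sign (−1)^(1+2) = −1, so C_{1,2} = −(-81) = 81.

81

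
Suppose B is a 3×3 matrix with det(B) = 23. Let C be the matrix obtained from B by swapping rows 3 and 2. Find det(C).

Swapping two rows multiplies the determinant by −1.
det(C) = (-1)·(23) = -23

-23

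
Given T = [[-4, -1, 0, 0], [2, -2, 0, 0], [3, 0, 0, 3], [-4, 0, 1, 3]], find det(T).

The determinant is -30.

T is block lower-triangular with a 2×2 block and a 2×2 block on the diagonal, so its determinant equals the product of the determinants of the diagonal blocks.
det of the 2×2 block = 10
det of the 2×2 block = -3
det = (10)·(-3) = -30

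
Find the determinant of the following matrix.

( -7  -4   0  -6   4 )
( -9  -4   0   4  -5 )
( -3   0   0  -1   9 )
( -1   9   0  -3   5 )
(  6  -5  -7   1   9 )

Expand along column 3 (it has 4 zeros):
  + (-7) · M_53   where M_53 = det([-7 -4 -6 4; -9 -4 4 -5; -3 0 -1 9; -1 9 -3 5]) = -6605
det = (+1)·(-7)·(-6605) = 46235

The determinant is 46235.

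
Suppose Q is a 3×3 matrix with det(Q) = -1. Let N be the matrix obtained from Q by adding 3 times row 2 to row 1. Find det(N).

-1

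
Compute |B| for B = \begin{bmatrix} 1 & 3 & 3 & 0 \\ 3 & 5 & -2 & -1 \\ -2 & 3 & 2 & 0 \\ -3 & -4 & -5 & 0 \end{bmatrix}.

det(B) = 4

Expand along column 4 (it has 3 zeros):
  + (-1) · M_24   where M_24 = det([1 3 3; -2 3 2; -3 -4 -5]) = -4
det = (+1)·(-1)·(-4) = 4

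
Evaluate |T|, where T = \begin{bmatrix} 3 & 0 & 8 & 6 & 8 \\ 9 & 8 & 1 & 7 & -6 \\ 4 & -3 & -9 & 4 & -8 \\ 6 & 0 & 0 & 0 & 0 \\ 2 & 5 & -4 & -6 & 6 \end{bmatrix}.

Expand along row 4 (it has 4 zeros):
  − (6) · M_41   where M_41 = det([0 8 6 8; 8 1 7 -6; -3 -9 4 -8; 5 -4 -6 6]) = -11328
det = (-1)·(6)·(-11328) = 67968

det(T) = 67968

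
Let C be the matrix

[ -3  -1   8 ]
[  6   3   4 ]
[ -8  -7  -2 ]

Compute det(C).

Expand along column 1:
  + (-3) · |3 4; -7 -2| = (-3)·(-6 − (-28)) = -66
  − 6 · |-1 8; -7 -2| = −6·(2 − (-56)) = -348
  + (-8) · |-1 8; 3 4| = (-8)·(-4 − 24) = 224
Sum: (-66) + (-348) + (224) = -190

-190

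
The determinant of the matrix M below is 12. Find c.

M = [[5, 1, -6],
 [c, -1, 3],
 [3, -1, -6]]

-2

Expanding along the column containing c, det(M) is linear in c: det(M) = (12)·c + (36).
Set (12)·c + (36) = 12  ⇒  (12)·c = -24  ⇒  c = -2.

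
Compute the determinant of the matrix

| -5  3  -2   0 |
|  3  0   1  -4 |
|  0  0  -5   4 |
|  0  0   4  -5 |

-81

The matrix is block upper-triangular with a 2×2 block and a 2×2 block on the diagonal, so its determinant equals the product of the determinants of the diagonal blocks.
det of the 2×2 block = -9
det of the 2×2 block = 9
det = (-9)·(9) = -81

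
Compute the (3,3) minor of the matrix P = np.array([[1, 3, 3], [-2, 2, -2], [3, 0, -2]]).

Delete row 3 and column 3; the remaining 2×2 submatrix is [1 3; -2 2].
Its determinant is 1·2 − 3·(-2) = 8.

The minor is 8.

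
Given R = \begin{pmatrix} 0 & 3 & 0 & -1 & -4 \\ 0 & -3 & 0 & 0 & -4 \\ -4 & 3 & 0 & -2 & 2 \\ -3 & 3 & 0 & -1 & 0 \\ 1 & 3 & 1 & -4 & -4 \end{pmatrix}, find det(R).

Expand along column 3 (it has 4 zeros):
  + (1) · M_53   where M_53 = det([0 3 -1 -4; 0 -3 0 -4; -4 3 -2 2; -3 3 -1 0]) = -78
det = (+1)·(1)·(-78) = -78

|R| = -78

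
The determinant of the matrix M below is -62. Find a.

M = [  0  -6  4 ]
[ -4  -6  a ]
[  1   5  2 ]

Expanding along the column containing a, det(M) is linear in a: det(M) = (-6)·a + (-104).
Set (-6)·a + (-104) = -62  ⇒  (-6)·a = 42  ⇒  a = -7.

a = -7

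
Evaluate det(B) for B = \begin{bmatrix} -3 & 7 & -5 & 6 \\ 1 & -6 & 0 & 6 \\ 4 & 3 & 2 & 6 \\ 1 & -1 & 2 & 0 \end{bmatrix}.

|B| = -432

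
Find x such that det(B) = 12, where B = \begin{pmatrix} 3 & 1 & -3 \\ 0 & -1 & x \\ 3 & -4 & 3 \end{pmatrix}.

x = 2

Expanding along the column containing x, det(B) is linear in x: det(B) = (15)·x + (-18).
Set (15)·x + (-18) = 12  ⇒  (15)·x = 30  ⇒  x = 2.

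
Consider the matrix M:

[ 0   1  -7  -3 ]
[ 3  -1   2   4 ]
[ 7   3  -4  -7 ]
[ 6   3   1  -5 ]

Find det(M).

Expand along row 1 (it has 1 zero):
  − (1) · M_12   where M_12 = det([3 2 4; 7 -4 -7; 6 1 -5]) = 191
  + (-7) · M_13   where M_13 = det([3 -1 4; 7 3 -7; 6 3 -5]) = 37
  − (-3) · M_14   where M_14 = det([3 -1 2; 7 3 -4; 6 3 1]) = 82
det = (-1)·(1)·(191) + (+1)·(-7)·(37) + (-1)·(-3)·(82) = -204

The determinant is -204.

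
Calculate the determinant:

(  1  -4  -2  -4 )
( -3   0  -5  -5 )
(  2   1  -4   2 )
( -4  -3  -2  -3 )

Expand along row 2 (it has 1 zero):
  − (-3) · M_21   where M_21 = det([-4 -2 -4; 1 -4 2; -3 -2 -3]) = -2
  − (-5) · M_23   where M_23 = det([1 -4 -4; 2 1 2; -4 -3 -3]) = 19
  + (-5) · M_24   where M_24 = det([1 -4 -2; 2 1 -4; -4 -3 -2]) = -90
det = (-1)·(-3)·(-2) + (-1)·(-5)·(19) + (+1)·(-5)·(-90) = 539

The determinant is 539.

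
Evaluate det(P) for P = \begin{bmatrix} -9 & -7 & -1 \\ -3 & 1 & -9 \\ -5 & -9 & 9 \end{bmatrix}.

det(P) = 112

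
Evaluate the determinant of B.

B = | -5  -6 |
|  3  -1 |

det(B) = (-5)·(-1) − (-6)·3 = 5 − (-18) = 23

23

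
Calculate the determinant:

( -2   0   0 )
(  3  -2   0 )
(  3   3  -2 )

The determinant is -8.

The matrix is lower triangular, so the determinant is the product of the diagonal entries:
det = (-2) · (-2) · (-2) = -8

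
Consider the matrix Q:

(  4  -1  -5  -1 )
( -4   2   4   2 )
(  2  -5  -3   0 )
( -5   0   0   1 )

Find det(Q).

130

Expand along row 4 (it has 2 zeros):
  − (-5) · M_41   where M_41 = det([-1 -5 -1; 2 4 2; -5 -3 0]) = 30
  + (1) · M_44   where M_44 = det([4 -1 -5; -4 2 4; 2 -5 -3]) = -20
det = (-1)·(-5)·(30) + (+1)·(1)·(-20) = 130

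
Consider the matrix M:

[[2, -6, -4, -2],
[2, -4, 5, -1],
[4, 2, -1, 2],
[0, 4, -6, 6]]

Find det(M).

-992

Expand along row 4 (it has 1 zero):
  + (4) · M_42   where M_42 = det([2 -4 -2; 2 5 -1; 4 -1 2]) = 94
  − (-6) · M_43   where M_43 = det([2 -6 -2; 2 -4 -1; 4 2 2]) = -4
  + (6) · M_44   where M_44 = det([2 -6 -4; 2 -4 5; 4 2 -1]) = -224
det = (+1)·(4)·(94) + (-1)·(-6)·(-4) + (+1)·(6)·(-224) = -992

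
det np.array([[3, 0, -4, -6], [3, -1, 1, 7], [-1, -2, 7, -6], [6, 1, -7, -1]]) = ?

Expand along row 1 (it has 1 zero):
  + (3) · M_11   where M_11 = det([-1 1 7; -2 7 -6; 1 -7 -1]) = 90
  + (-4) · M_13   where M_13 = det([3 -1 7; -1 -2 -6; 6 1 -1]) = 138
  − (-6) · M_14   where M_14 = det([3 -1 1; -1 -2 7; 6 1 -7]) = -3
det = (+1)·(3)·(90) + (+1)·(-4)·(138) + (-1)·(-6)·(-3) = -300

-300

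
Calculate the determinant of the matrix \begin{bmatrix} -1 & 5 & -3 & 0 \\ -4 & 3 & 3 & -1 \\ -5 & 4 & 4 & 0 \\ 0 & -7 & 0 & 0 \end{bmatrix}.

The determinant is 133.

Expand along row 4 (it has 3 zeros):
  + (-7) · M_42   where M_42 = det([-1 -3 0; -4 3 -1; -5 4 0]) = -19
det = (+1)·(-7)·(-19) = 133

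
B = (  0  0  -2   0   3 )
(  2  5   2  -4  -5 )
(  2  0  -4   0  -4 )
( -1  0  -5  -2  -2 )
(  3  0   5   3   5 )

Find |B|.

-230

Expand along column 2 (it has 4 zeros):
  + (5) · M_22   where M_22 = det([0 -2 0 3; 2 -4 0 -4; -1 -5 -2 -2; 3 5 3 5]) = -46
det = (+1)·(5)·(-46) = -230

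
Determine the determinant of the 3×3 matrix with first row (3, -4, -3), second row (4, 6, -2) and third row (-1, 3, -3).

The determinant is -146.

Expand along row 1:
  + 3 · |6 -2; 3 -3| = 3·(-18 − (-6)) = -36
  − (-4) · |4 -2; -1 -3| = −(-4)·(-12 − 2) = -56
  + (-3) · |4 6; -1 3| = (-3)·(12 − (-6)) = -54
Sum: (-36) + (-56) + (-54) = -146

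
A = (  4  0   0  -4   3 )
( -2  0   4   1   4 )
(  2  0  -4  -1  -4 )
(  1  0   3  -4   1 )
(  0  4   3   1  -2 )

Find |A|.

|A| = 0

Expand along column 2 (it has 4 zeros):
  − (4) · M_52   where M_52 = det([4 0 -4 3; -2 4 1 4; 2 -4 -1 -4; 1 3 -4 1]) = 0
det = (-1)·(4)·(0) = 0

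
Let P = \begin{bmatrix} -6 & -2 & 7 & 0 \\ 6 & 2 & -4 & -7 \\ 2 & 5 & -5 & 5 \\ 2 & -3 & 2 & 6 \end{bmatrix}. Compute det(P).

det(P) = 1176

Expand along row 1 (it has 1 zero):
  + (-6) · M_11   where M_11 = det([2 -4 -7; 5 -5 5; -3 2 6]) = 135
  − (-2) · M_12   where M_12 = det([6 -4 -7; 2 -5 5; 2 2 6]) = -330
  + (7) · M_13   where M_13 = det([6 2 -7; 2 5 5; 2 -3 6]) = 378
det = (+1)·(-6)·(135) + (-1)·(-2)·(-330) + (+1)·(7)·(378) = 1176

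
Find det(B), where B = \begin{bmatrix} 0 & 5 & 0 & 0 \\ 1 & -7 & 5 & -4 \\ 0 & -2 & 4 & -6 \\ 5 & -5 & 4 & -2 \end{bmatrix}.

Expand along row 1 (it has 3 zeros):
  − (5) · M_12   where M_12 = det([1 5 -4; 0 4 -6; 5 4 -2]) = -54
det = (-1)·(5)·(-54) = 270

det(B) = 270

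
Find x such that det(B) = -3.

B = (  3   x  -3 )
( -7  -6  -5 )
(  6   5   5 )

Expanding along the row containing x, det(B) is linear in x: det(B) = (5)·x + (-18).
Set (5)·x + (-18) = -3  ⇒  (5)·x = 15  ⇒  x = 3.

x = 3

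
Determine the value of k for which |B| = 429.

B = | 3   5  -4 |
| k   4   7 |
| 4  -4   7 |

-3

Expanding along the column containing k, det(B) is linear in k: det(B) = (-19)·k + (372).
Set (-19)·k + (372) = 429  ⇒  (-19)·k = 57  ⇒  k = -3.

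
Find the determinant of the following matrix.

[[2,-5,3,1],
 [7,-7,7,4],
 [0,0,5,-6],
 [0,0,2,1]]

357

The matrix is block upper-triangular with a 2×2 block and a 2×2 block on the diagonal, so its determinant equals the product of the determinants of the diagonal blocks.
det of the 2×2 block = 21
det of the 2×2 block = 17
det = (21)·(17) = 357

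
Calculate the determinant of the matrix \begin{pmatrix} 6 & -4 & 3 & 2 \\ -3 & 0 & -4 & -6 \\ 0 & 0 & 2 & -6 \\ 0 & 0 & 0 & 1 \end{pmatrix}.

The matrix is block upper-triangular with a 2×2 block and a 2×2 block on the diagonal, so its determinant equals the product of the determinants of the diagonal blocks.
det of the 2×2 block = -12
det of the 2×2 block = 2
det = (-12)·(2) = -24

The determinant is -24.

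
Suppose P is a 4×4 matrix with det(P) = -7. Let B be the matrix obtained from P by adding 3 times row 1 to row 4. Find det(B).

-7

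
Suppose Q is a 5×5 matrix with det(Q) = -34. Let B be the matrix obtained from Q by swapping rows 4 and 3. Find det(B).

|B| = 34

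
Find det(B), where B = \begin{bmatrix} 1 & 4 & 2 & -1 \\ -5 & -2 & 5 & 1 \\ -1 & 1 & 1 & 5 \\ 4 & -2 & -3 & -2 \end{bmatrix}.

Expand along row 1:
  + (1) · M_11   where M_11 = det([-2 5 1; 1 1 5; -2 -3 -2]) = -67
  − (4) · M_12   where M_12 = det([-5 5 1; -1 1 5; 4 -3 -2]) = 24
  + (2) · M_13   where M_13 = det([-5 -2 1; -1 1 5; 4 -2 -2]) = -78
  − (-1) · M_14   where M_14 = det([-5 -2 5; -1 1 1; 4 -2 -3]) = -7
det = (+1)·(1)·(-67) + (-1)·(4)·(24) + (+1)·(2)·(-78) + (-1)·(-1)·(-7) = -326

The determinant is -326.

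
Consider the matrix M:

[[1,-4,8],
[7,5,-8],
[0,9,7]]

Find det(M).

det(M) = 807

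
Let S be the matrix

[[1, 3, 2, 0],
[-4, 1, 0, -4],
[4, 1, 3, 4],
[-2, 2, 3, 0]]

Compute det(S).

Expand along column 4 (it has 2 zeros):
  + (-4) · M_24   where M_24 = det([1 3 2; 4 1 3; -2 2 3]) = -37
  − (4) · M_34   where M_34 = det([1 3 2; -4 1 0; -2 2 3]) = 27
det = (+1)·(-4)·(-37) + (-1)·(4)·(27) = 40

40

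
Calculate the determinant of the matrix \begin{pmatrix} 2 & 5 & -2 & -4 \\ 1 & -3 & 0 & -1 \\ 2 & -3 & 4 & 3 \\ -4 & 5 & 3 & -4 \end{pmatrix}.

The determinant is 569.

Expand along row 2 (it has 1 zero):
  − (1) · M_21   where M_21 = det([5 -2 -4; -3 4 3; 5 3 -4]) = -15
  + (-3) · M_22   where M_22 = det([2 -2 -4; 2 4 3; -4 3 -4]) = -130
  + (-1) · M_24   where M_24 = det([2 5 -2; 2 -3 4; -4 5 3]) = -164
det = (-1)·(1)·(-15) + (+1)·(-3)·(-130) + (+1)·(-1)·(-164) = 569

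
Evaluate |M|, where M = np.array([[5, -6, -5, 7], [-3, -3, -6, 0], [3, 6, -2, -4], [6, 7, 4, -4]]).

-696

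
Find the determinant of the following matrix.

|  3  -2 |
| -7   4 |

det = 3·4 − (-2)·(-7) = 12 − 14 = -2

The determinant is -2.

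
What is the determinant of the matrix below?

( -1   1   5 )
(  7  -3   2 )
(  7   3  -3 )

Expand along row 1:
  + (-1) · |-3 2; 3 -3| = (-1)·(9 − 6) = -3
  − 1 · |7 2; 7 -3| = −1·(-21 − 14) = 35
  + 5 · |7 -3; 7 3| = 5·(21 − (-21)) = 210
Sum: (-3) + (35) + (210) = 242

The determinant is 242.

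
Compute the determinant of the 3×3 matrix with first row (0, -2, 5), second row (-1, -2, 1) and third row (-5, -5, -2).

Expand along row 1:
  − (-2) · |-1 1; -5 -2| = −(-2)·(2 − (-5)) = 14
  + 5 · |-1 -2; -5 -5| = 5·(5 − 10) = -25
Sum: (14) + (-25) = -11

-11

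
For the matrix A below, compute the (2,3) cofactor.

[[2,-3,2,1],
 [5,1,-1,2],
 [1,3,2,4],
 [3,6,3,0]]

87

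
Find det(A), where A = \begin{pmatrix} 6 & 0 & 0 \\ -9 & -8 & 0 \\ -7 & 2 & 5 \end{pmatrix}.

|A| = -240

A is lower triangular, so det(A) is the product of the diagonal entries:
det = (6) · (-8) · (5) = -240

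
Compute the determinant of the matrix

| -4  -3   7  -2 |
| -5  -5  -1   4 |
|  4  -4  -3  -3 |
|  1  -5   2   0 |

The determinant is 1153.

Expand along row 4 (it has 1 zero):
  − (1) · M_41   where M_41 = det([-3 7 -2; -5 -1 4; -4 -3 -3]) = -284
  + (-5) · M_42   where M_42 = det([-4 7 -2; -5 -1 4; 4 -3 -3]) = -91
  − (2) · M_43   where M_43 = det([-4 -3 -2; -5 -5 4; 4 -4 -3]) = -207
det = (-1)·(1)·(-284) + (+1)·(-5)·(-91) + (-1)·(2)·(-207) = 1153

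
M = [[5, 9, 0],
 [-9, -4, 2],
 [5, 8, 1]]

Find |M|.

71

Expand along column 3:
  − 2 · |5 9; 5 8| = −2·(40 − 45) = 10
  + 1 · |5 9; -9 -4| = 1·(-20 − (-81)) = 61
Sum: (10) + (61) = 71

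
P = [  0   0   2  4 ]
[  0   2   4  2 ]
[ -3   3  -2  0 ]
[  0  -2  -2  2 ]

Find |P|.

Expand along column 1 (it has 3 zeros):
  + (-3) · M_31   where M_31 = det([0 2 4; 2 4 2; -2 -2 2]) = 0
det = (+1)·(-3)·(0) = 0

0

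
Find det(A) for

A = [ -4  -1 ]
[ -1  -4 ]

det(A) = (-4)·(-4) − (-1)·(-1) = 16 − 1 = 15

15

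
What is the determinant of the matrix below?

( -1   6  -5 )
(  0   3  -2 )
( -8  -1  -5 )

-7

Expand along row 2:
  + 3 · |-1 -5; -8 -5| = 3·(5 − 40) = -105
  − (-2) · |-1 6; -8 -1| = −(-2)·(1 − (-48)) = 98
Sum: (-105) + (98) = -7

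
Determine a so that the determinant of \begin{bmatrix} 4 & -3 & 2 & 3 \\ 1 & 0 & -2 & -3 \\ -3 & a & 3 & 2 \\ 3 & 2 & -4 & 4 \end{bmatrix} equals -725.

Expanding along the column containing a, det(A) is linear in a: det(A) = (100)·a + (-25).
Set (100)·a + (-25) = -725  ⇒  (100)·a = -700  ⇒  a = -7.

-7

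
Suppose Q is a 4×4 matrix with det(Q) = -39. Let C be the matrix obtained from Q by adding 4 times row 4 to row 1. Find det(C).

-39

Adding a multiple of one row to another leaves the determinant unchanged.
det(C) = (1)·(-39) = -39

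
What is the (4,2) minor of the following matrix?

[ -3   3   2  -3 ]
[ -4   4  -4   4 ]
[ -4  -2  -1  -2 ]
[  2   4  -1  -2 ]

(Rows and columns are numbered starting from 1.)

Delete row 4 and column 2; the remaining 3×3 submatrix is [-3 2 -3; -4 -4 4; -4 -1 -2].
Its determinant is -48.

-48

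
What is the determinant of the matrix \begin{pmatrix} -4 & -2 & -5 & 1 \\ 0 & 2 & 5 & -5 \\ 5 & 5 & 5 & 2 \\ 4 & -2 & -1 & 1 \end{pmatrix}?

Expand along row 2 (it has 1 zero):
  + (2) · M_22   where M_22 = det([-4 -5 1; 5 5 2; 4 -1 1]) = -68
  − (5) · M_23   where M_23 = det([-4 -2 1; 5 5 2; 4 -2 1]) = -72
  + (-5) · M_24   where M_24 = det([-4 -2 -5; 5 5 5; 4 -2 -1]) = 80
det = (+1)·(2)·(-68) + (-1)·(5)·(-72) + (+1)·(-5)·(80) = -176

-176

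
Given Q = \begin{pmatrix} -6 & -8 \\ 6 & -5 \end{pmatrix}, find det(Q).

78

det(Q) = (-6)·(-5) − (-8)·6 = 30 − (-48) = 78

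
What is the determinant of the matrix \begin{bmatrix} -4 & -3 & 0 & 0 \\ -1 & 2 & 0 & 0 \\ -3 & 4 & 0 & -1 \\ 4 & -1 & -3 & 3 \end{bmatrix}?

33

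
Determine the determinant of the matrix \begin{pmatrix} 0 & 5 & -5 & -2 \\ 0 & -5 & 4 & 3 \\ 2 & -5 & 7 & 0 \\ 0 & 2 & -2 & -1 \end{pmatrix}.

Expand along column 1 (it has 3 zeros):
  + (2) · M_31   where M_31 = det([5 -5 -2; -5 4 3; 2 -2 -1]) = 1
det = (+1)·(2)·(1) = 2

2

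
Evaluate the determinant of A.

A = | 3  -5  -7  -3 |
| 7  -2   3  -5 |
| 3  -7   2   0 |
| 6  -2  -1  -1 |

Expand along row 3 (it has 1 zero):
  + (3) · M_31   where M_31 = det([-5 -7 -3; -2 3 -5; -2 -1 -1]) = -40
  − (-7) · M_32   where M_32 = det([3 -7 -3; 7 3 -5; 6 -1 -1]) = 212
  + (2) · M_33   where M_33 = det([3 -5 -3; 7 -2 -5; 6 -2 -1]) = 97
det = (+1)·(3)·(-40) + (-1)·(-7)·(212) + (+1)·(2)·(97) = 1558

1558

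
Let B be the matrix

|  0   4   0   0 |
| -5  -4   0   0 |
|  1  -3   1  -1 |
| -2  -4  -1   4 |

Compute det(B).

The determinant is 60.

B is block lower-triangular with a 2×2 block and a 2×2 block on the diagonal, so its determinant equals the product of the determinants of the diagonal blocks.
det of the 2×2 block = 20
det of the 2×2 block = 3
det = (20)·(3) = 60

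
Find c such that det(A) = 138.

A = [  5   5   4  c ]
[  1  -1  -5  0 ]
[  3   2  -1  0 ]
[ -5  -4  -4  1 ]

Expanding along the column containing c, det(A) is linear in c: det(A) = (19)·c + (5).
Set (19)·c + (5) = 138  ⇒  (19)·c = 133  ⇒  c = 7.

c = 7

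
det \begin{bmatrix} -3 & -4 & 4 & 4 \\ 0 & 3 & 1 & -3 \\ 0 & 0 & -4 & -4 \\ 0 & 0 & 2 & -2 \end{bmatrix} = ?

-144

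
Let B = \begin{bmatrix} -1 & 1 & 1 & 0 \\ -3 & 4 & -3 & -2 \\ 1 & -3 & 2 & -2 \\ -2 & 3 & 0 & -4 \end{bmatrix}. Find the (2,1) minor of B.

-26

Delete row 2 and column 1; the remaining 3×3 submatrix is [1 1 0; -3 2 -2; 3 0 -4].
Its determinant is -26.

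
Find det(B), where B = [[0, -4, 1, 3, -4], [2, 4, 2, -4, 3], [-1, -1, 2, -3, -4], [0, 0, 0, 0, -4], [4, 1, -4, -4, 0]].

Expand along row 4 (it has 4 zeros):
  − (-4) · M_45   where M_45 = det([0 -4 1 3; 2 4 2 -4; -1 -1 2 -3; 4 1 -4 -4]) = -364
det = (-1)·(-4)·(-364) = -1456

det(B) = -1456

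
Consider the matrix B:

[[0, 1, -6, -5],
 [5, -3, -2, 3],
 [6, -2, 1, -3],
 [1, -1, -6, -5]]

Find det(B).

The determinant is 438.

Expand along row 1 (it has 1 zero):
  − (1) · M_12   where M_12 = det([5 -2 3; 6 1 -3; 1 -6 -5]) = -280
  + (-6) · M_13   where M_13 = det([5 -3 3; 6 -2 -3; 1 -1 -5]) = -58
  − (-5) · M_14   where M_14 = det([5 -3 -2; 6 -2 1; 1 -1 -6]) = -38
det = (-1)·(1)·(-280) + (+1)·(-6)·(-58) + (-1)·(-5)·(-38) = 438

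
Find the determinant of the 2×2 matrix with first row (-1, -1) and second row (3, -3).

6

det = (-1)·(-3) − (-1)·3 = 3 − (-3) = 6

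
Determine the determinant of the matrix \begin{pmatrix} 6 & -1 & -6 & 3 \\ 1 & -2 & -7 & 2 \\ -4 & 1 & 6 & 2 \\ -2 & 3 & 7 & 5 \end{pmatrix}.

-257

Expand along row 1:
  + (6) · M_11   where M_11 = det([-2 -7 2; 1 6 2; 3 7 5]) = -61
  − (-1) · M_12   where M_12 = det([1 -7 2; -4 6 2; -2 7 5]) = -128
  + (-6) · M_13   where M_13 = det([1 -2 2; -4 1 2; -2 3 5]) = -53
  − (3) · M_14   where M_14 = det([1 -2 -7; -4 1 6; -2 3 7]) = 27
det = (+1)·(6)·(-61) + (-1)·(-1)·(-128) + (+1)·(-6)·(-53) + (-1)·(3)·(27) = -257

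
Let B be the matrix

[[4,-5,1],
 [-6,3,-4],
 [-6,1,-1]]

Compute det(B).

Expand along column 1:
  + 4 · |3 -4; 1 -1| = 4·(-3 − (-4)) = 4
  − (-6) · |-5 1; 1 -1| = −(-6)·(5 − 1) = 24
  + (-6) · |-5 1; 3 -4| = (-6)·(20 − 3) = -102
Sum: (4) + (24) + (-102) = -74

|B| = -74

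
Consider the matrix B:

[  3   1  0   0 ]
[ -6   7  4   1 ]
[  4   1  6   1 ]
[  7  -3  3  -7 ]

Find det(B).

Expand along row 1 (it has 2 zeros):
  + (3) · M_11   where M_11 = det([7 4 1; 1 6 1; -3 3 -7]) = -278
  − (1) · M_12   where M_12 = det([-6 4 1; 4 6 1; 7 3 -7]) = 380
det = (+1)·(3)·(-278) + (-1)·(1)·(380) = -1214

-1214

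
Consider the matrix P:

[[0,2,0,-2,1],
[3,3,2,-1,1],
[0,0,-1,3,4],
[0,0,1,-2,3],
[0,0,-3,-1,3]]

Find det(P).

det(P) = 366

P is block upper-triangular with a 2×2 block and a 3×3 block on the diagonal, so its determinant equals the product of the determinants of the diagonal blocks.
det of the 2×2 block = -6
det of the 3×3 block = -61
det = (-6)·(-61) = 366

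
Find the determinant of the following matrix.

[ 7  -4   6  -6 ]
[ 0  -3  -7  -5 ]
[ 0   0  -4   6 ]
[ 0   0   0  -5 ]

The matrix is upper triangular, so the determinant is the product of the diagonal entries:
det = (7) · (-3) · (-4) · (-5) = -420

-420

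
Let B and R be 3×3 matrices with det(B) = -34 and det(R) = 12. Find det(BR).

The determinant is -408.

det(BR) = det(B)·det(R) = (-34)·(12) = -408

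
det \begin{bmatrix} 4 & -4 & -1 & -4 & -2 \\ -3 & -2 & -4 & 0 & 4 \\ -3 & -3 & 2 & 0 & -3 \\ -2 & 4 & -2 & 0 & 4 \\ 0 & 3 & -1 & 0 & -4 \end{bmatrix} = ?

-2456

Expand along column 4 (it has 4 zeros):
  − (-4) · M_14   where M_14 = det([-3 -2 -4 4; -3 -3 2 -3; -2 4 -2 4; 0 3 -1 -4]) = -614
det = (-1)·(-4)·(-614) = -2456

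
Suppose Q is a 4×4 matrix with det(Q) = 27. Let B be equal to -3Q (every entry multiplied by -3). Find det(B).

For a 4×4 matrix, det(-3Q) = (-3)^4·det(Q) = 81·det(Q).
det(B) = (81)·(27) = 2187

2187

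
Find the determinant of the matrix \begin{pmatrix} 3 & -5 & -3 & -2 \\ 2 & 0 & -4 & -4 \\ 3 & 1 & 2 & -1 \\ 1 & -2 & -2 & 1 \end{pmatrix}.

190

Expand along row 2 (it has 1 zero):
  − (2) · M_21   where M_21 = det([-5 -3 -2; 1 2 -1; -2 -2 1]) = -7
  − (-4) · M_23   where M_23 = det([3 -5 -2; 3 1 -1; 1 -2 1]) = 31
  + (-4) · M_24   where M_24 = det([3 -5 -3; 3 1 2; 1 -2 -2]) = -13
det = (-1)·(2)·(-7) + (-1)·(-4)·(31) + (+1)·(-4)·(-13) = 190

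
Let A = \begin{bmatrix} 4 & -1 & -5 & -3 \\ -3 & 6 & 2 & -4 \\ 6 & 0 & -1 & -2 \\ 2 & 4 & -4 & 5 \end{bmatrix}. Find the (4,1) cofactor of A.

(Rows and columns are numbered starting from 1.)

34

Delete row 4 and column 1; the remaining 3×3 submatrix is [-1 -5 -3; 6 2 -4; 0 -1 -2].
Its determinant is -34.
The cofactor carries sign (−1)^(4+1) = −1, so C_{4,1} = −(-34) = 34.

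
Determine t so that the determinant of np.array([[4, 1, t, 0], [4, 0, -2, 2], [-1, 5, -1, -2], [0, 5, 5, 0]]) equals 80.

t = -7

Expanding along the row containing t, det(M) is linear in t: det(M) = (30)·t + (290).
Set (30)·t + (290) = 80  ⇒  (30)·t = -210  ⇒  t = -7.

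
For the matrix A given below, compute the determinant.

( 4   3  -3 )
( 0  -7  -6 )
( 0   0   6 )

A is upper triangular, so det(A) is the product of the diagonal entries:
det = (4) · (-7) · (6) = -168

-168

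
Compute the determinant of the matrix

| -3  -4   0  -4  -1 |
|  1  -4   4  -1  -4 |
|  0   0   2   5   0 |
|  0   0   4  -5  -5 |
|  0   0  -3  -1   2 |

80

The matrix is block upper-triangular with a 2×2 block and a 3×3 block on the diagonal, so its determinant equals the product of the determinants of the diagonal blocks.
det of the 2×2 block = 16
det of the 3×3 block = 5
det = (16)·(5) = 80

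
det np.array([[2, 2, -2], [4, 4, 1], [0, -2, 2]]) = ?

20

Expand along row 3:
  − (-2) · |2 -2; 4 1| = −(-2)·(2 − (-8)) = 20
  + 2 · |2 2; 4 4| = 2·(8 − 8) = 0
Sum: (20) + (0) = 20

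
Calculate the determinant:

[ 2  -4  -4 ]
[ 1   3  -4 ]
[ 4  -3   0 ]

100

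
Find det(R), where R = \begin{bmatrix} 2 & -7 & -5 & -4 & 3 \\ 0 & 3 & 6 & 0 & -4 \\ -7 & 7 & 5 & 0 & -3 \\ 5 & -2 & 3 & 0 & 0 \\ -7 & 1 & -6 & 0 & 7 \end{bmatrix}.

-60

Expand along column 4 (it has 4 zeros):
  − (-4) · M_14   where M_14 = det([0 3 6 -4; -7 7 5 -3; 5 -2 3 0; -7 1 -6 7]) = -15
det = (-1)·(-4)·(-15) = -60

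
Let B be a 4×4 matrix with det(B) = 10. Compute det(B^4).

det(B^4) = (det B)^4 = (10)^4 = 10000

10000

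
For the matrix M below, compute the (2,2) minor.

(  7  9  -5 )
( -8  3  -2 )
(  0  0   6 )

42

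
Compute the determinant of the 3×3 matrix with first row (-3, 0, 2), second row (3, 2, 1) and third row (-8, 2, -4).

74

Expand along row 1:
  + (-3) · |2 1; 2 -4| = (-3)·(-8 − 2) = 30
  + 2 · |3 2; -8 2| = 2·(6 − (-16)) = 44
Sum: (30) + (44) = 74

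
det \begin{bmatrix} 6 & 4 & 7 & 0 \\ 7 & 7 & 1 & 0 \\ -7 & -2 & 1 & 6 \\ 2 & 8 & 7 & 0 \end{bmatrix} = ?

Expand along column 4 (it has 3 zeros):
  − (6) · M_34   where M_34 = det([6 4 7; 7 7 1; 2 8 7]) = 352
det = (-1)·(6)·(352) = -2112

-2112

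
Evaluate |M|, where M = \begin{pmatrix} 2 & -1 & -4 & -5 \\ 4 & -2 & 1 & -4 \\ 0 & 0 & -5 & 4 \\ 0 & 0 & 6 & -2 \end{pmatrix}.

|M| = 0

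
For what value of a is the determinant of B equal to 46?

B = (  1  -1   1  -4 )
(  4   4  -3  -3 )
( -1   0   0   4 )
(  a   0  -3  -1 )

2

Expanding along the column containing a, det(B) is linear in a: det(B) = (4)·a + (38).
Set (4)·a + (38) = 46  ⇒  (4)·a = 8  ⇒  a = 2.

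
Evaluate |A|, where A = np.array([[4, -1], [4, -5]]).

det(A) = 4·(-5) − (-1)·4 = -20 − (-4) = -16

|A| = -16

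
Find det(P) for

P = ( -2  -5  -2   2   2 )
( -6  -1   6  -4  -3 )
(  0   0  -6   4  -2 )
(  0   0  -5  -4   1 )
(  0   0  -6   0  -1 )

|P| = 560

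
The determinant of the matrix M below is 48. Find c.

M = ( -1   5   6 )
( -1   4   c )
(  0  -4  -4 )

Expanding along the row containing c, det(M) is linear in c: det(M) = (-4)·c + (20).
Set (-4)·c + (20) = 48  ⇒  (-4)·c = 28  ⇒  c = -7.

-7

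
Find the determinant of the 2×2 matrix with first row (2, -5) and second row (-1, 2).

-1

det = 2·2 − (-5)·(-1) = 4 − 5 = -1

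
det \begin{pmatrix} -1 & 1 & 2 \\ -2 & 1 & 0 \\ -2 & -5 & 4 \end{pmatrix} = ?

28

Expand along column 3:
  + 2 · |-2 1; -2 -5| = 2·(10 − (-2)) = 24
  + 4 · |-1 1; -2 1| = 4·(-1 − (-2)) = 4
Sum: (24) + (4) = 28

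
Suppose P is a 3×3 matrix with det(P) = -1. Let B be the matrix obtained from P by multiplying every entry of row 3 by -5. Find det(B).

det(B) = 5

Scaling one row by -5 multiplies the determinant by -5.
det(B) = (-5)·(-1) = 5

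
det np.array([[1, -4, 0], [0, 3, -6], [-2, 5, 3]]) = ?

The determinant is -9.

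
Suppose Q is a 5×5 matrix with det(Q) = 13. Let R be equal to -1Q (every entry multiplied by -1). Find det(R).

For a 5×5 matrix, det(-1Q) = (-1)^5·det(Q) = -1·det(Q).
det(R) = (-1)·(13) = -13

-13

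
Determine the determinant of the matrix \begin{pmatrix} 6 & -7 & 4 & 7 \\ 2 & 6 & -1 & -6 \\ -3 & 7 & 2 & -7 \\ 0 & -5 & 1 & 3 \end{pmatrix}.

Expand along row 4 (it has 1 zero):
  + (-5) · M_42   where M_42 = det([6 4 7; 2 -1 -6; -3 2 -7]) = 249
  − (1) · M_43   where M_43 = det([6 -7 7; 2 6 -6; -3 7 -7]) = 0
  + (3) · M_44   where M_44 = det([6 -7 4; 2 6 -1; -3 7 2]) = 249
det = (+1)·(-5)·(249) + (-1)·(1)·(0) + (+1)·(3)·(249) = -498

-498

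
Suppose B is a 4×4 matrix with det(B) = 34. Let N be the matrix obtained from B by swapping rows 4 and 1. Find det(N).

The determinant is -34.

Swapping two rows multiplies the determinant by −1.
det(N) = (-1)·(34) = -34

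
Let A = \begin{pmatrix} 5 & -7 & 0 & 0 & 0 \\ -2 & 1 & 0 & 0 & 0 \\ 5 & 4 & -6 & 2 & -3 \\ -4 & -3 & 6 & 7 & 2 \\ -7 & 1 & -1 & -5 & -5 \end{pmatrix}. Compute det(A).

A is block lower-triangular with a 2×2 block and a 3×3 block on the diagonal, so its determinant equals the product of the determinants of the diagonal blocks.
det of the 2×2 block = -9
det of the 3×3 block = 275
det = (-9)·(275) = -2475

The determinant is -2475.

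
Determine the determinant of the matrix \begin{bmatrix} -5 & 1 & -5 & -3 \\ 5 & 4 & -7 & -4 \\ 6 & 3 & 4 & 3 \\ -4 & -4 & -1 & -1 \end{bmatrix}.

-50

Expand along row 1:
  + (-5) · M_11   where M_11 = det([4 -7 -4; 3 4 3; -4 -1 -1]) = 7
  − (1) · M_12   where M_12 = det([5 -7 -4; 6 4 3; -4 -1 -1]) = -3
  + (-5) · M_13   where M_13 = det([5 4 -4; 6 3 3; -4 -4 -1]) = 69
  − (-3) · M_14   where M_14 = det([5 4 -7; 6 3 4; -4 -4 -1]) = 109
det = (+1)·(-5)·(7) + (-1)·(1)·(-3) + (+1)·(-5)·(69) + (-1)·(-3)·(109) = -50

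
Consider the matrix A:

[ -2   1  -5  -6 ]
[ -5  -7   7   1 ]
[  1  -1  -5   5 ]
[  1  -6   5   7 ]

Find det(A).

Expand along row 1:
  + (-2) · M_11   where M_11 = det([-7 7 1; -1 -5 5; -6 5 7]) = 224
  − (1) · M_12   where M_12 = det([-5 7 1; 1 -5 5; 1 5 7]) = 296
  + (-5) · M_13   where M_13 = det([-5 -7 1; 1 -1 5; 1 -6 7]) = -106
  − (-6) · M_14   where M_14 = det([-5 -7 7; 1 -1 -5; 1 -6 5]) = 210
det = (+1)·(-2)·(224) + (-1)·(1)·(296) + (+1)·(-5)·(-106) + (-1)·(-6)·(210) = 1046

1046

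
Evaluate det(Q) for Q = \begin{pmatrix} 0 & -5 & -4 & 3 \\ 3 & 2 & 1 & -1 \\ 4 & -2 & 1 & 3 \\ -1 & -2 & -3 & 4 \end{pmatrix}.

Expand along row 1 (it has 1 zero):
  − (-5) · M_12   where M_12 = det([3 1 -1; 4 1 3; -1 -3 4]) = 31
  + (-4) · M_13   where M_13 = det([3 2 -1; 4 -2 3; -1 -2 4]) = -34
  − (3) · M_14   where M_14 = det([3 2 1; 4 -2 1; -1 -2 -3]) = 36
det = (-1)·(-5)·(31) + (+1)·(-4)·(-34) + (-1)·(3)·(36) = 183

det(Q) = 183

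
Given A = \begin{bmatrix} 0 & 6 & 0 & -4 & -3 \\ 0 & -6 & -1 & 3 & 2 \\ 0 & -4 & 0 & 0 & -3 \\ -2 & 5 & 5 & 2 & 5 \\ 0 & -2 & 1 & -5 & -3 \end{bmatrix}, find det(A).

det(A) = 280

Expand along column 1 (it has 4 zeros):
  − (-2) · M_41   where M_41 = det([6 0 -4 -3; -6 -1 3 2; -4 0 0 -3; -2 1 -5 -3]) = 140
det = (-1)·(-2)·(140) = 280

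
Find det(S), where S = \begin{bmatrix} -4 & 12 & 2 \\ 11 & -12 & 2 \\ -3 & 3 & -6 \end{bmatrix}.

Expand along row 1:
  + (-4) · |-12 2; 3 -6| = (-4)·(72 − 6) = -264
  − 12 · |11 2; -3 -6| = −12·(-66 − (-6)) = 720
  + 2 · |11 -12; -3 3| = 2·(33 − 36) = -6
Sum: (-264) + (720) + (-6) = 450

450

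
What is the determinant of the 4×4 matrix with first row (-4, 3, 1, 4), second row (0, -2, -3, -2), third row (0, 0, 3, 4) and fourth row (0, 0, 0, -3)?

The determinant is -72.

The matrix is upper triangular, so the determinant is the product of the diagonal entries:
det = (-4) · (-2) · (3) · (-3) = -72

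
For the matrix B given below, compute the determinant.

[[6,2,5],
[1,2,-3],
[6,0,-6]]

Expand along row 3:
  + 6 · |2 5; 2 -3| = 6·(-6 − 10) = -96
  + (-6) · |6 2; 1 2| = (-6)·(12 − 2) = -60
Sum: (-96) + (-60) = -156

|B| = -156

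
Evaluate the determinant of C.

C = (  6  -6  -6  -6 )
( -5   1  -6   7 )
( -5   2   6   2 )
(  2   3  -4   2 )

Expand along row 1:
  + (6) · M_11   where M_11 = det([1 -6 7; 2 6 2; 3 -4 2]) = -174
  − (-6) · M_12   where M_12 = det([-5 -6 7; -5 6 2; 2 -4 2]) = -128
  + (-6) · M_13   where M_13 = det([-5 1 7; -5 2 2; 2 3 2]) = -109
  − (-6) · M_14   where M_14 = det([-5 1 -6; -5 2 6; 2 3 -4]) = 236
det = (+1)·(6)·(-174) + (-1)·(-6)·(-128) + (+1)·(-6)·(-109) + (-1)·(-6)·(236) = 258

|C| = 258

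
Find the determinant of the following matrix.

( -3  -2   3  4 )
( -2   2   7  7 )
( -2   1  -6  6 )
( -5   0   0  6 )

Expand along row 4 (it has 2 zeros):
  − (-5) · M_41   where M_41 = det([-2 3 4; 2 7 7; 1 -6 6]) = -259
  + (6) · M_44   where M_44 = det([-3 -2 3; -2 2 7; -2 1 -6]) = 115
det = (-1)·(-5)·(-259) + (+1)·(6)·(115) = -605

-605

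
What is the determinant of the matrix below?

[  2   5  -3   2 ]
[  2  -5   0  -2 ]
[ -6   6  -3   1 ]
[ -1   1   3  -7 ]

Expand along row 2 (it has 1 zero):
  − (2) · M_21   where M_21 = det([5 -3 2; 6 -3 1; 1 3 -7]) = 3
  + (-5) · M_22   where M_22 = det([2 -3 2; -6 -3 1; -1 3 -7]) = 123
  + (-2) · M_24   where M_24 = det([2 5 -3; -6 6 -3; -1 1 3]) = 147
det = (-1)·(2)·(3) + (+1)·(-5)·(123) + (+1)·(-2)·(147) = -915

The determinant is -915.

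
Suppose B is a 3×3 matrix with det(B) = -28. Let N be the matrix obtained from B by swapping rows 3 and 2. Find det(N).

Swapping two rows multiplies the determinant by −1.
det(N) = (-1)·(-28) = 28

28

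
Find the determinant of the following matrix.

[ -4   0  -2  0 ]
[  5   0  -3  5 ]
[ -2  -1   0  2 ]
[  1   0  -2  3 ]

The determinant is 16.

Expand along column 2 (it has 3 zeros):
  − (-1) · M_32   where M_32 = det([-4 -2 0; 5 -3 5; 1 -2 3]) = 16
det = (-1)·(-1)·(16) = 16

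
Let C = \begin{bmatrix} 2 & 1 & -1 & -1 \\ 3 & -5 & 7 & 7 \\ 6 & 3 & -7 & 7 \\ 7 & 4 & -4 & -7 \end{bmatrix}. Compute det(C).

-128

Expand along row 1:
  + (2) · M_11   where M_11 = det([-5 7 7; 3 -7 7; 4 -4 -7]) = 70
  − (1) · M_12   where M_12 = det([3 7 7; 6 -7 7; 7 -4 -7]) = 1043
  + (-1) · M_13   where M_13 = det([3 -5 7; 6 3 7; 7 4 -7]) = -581
  − (-1) · M_14   where M_14 = det([3 -5 7; 6 3 -7; 7 4 -4]) = 194
det = (+1)·(2)·(70) + (-1)·(1)·(1043) + (+1)·(-1)·(-581) + (-1)·(-1)·(194) = -128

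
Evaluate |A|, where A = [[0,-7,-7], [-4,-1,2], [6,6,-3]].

Expand along column 1:
  − (-4) · |-7 -7; 6 -3| = −(-4)·(21 − (-42)) = 252
  + 6 · |-7 -7; -1 2| = 6·(-14 − 7) = -126
Sum: (252) + (-126) = 126

The determinant is 126.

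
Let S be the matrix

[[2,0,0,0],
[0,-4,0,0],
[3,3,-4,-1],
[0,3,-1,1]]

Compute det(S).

40

S is block lower-triangular with a 2×2 block and a 2×2 block on the diagonal, so its determinant equals the product of the determinants of the diagonal blocks.
det of the 2×2 block = -8
det of the 2×2 block = -5
det = (-8)·(-5) = 40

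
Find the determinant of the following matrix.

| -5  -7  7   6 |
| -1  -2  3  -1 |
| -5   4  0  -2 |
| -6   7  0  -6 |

Expand along column 3 (it has 2 zeros):
  + (7) · M_13   where M_13 = det([-1 -2 -1; -5 4 -2; -6 7 -6]) = 57
  − (3) · M_23   where M_23 = det([-5 -7 6; -5 4 -2; -6 7 -6]) = 110
det = (+1)·(7)·(57) + (-1)·(3)·(110) = 69

The determinant is 69.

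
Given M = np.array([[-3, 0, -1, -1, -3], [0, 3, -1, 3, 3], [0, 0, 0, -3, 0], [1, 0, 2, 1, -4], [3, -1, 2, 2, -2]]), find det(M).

90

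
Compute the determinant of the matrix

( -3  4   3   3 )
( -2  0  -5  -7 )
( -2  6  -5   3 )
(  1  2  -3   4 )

-94

Expand along row 2 (it has 1 zero):
  − (-2) · M_21   where M_21 = det([4 3 3; 6 -5 3; 2 -3 4]) = -122
  − (-5) · M_23   where M_23 = det([-3 4 3; -2 6 3; 1 2 4]) = -40
  + (-7) · M_24   where M_24 = det([-3 4 3; -2 6 -5; 1 2 -3]) = -50
det = (-1)·(-2)·(-122) + (-1)·(-5)·(-40) + (+1)·(-7)·(-50) = -94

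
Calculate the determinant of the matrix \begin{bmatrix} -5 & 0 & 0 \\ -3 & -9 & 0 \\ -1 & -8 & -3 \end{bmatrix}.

-135

The matrix is lower triangular, so the determinant is the product of the diagonal entries:
det = (-5) · (-9) · (-3) = -135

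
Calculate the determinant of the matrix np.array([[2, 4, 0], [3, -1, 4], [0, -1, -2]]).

36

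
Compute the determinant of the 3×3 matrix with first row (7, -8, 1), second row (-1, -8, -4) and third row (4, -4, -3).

244

Expand along column 1:
  + 7 · |-8 -4; -4 -3| = 7·(24 − 16) = 56
  − (-1) · |-8 1; -4 -3| = −(-1)·(24 − (-4)) = 28
  + 4 · |-8 1; -8 -4| = 4·(32 − (-8)) = 160
Sum: (56) + (28) + (160) = 244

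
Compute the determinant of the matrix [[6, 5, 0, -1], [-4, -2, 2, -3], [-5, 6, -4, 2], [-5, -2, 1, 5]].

Expand along row 1 (it has 1 zero):
  + (6) · M_11   where M_11 = det([-2 2 -3; 6 -4 2; -2 1 5]) = -18
  − (5) · M_12   where M_12 = det([-4 2 -3; -5 -4 2; -5 1 5]) = 193
  − (-1) · M_14   where M_14 = det([-4 -2 2; -5 6 -4; -5 -2 1]) = 38
det = (+1)·(6)·(-18) + (-1)·(5)·(193) + (-1)·(-1)·(38) = -1035

-1035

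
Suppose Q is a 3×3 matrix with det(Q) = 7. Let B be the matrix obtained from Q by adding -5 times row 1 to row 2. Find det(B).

7

Adding a multiple of one row to another leaves the determinant unchanged.
det(B) = (1)·(7) = 7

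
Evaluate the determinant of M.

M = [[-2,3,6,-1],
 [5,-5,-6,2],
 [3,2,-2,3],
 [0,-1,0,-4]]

Expand along row 4 (it has 2 zeros):
  + (-1) · M_42   where M_42 = det([-2 6 -1; 5 -6 2; 3 -2 3]) = -34
  + (-4) · M_44   where M_44 = det([-2 3 6; 5 -5 -6; 3 2 -2]) = 82
det = (+1)·(-1)·(-34) + (+1)·(-4)·(82) = -294

det(M) = -294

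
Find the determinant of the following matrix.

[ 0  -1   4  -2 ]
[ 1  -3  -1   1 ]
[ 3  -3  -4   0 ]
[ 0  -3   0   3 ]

27

Expand along row 4 (it has 2 zeros):
  + (-3) · M_42   where M_42 = det([0 4 -2; 1 -1 1; 3 -4 0]) = 14
  + (3) · M_44   where M_44 = det([0 -1 4; 1 -3 -1; 3 -3 -4]) = 23
det = (+1)·(-3)·(14) + (+1)·(3)·(23) = 27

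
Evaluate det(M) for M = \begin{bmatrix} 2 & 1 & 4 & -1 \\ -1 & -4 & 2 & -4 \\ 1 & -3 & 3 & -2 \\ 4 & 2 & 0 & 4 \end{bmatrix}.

Expand along row 4 (it has 1 zero):
  − (4) · M_41   where M_41 = det([1 4 -1; -4 2 -4; -3 3 -2]) = 30
  + (2) · M_42   where M_42 = det([2 4 -1; -1 2 -4; 1 3 -2]) = -3
  + (4) · M_44   where M_44 = det([2 1 4; -1 -4 2; 1 -3 3]) = 21
det = (-1)·(4)·(30) + (+1)·(2)·(-3) + (+1)·(4)·(21) = -42

-42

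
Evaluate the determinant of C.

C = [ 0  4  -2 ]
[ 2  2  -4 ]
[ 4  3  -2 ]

The determinant is -44.

Expand along column 1:
  − 2 · |4 -2; 3 -2| = −2·(-8 − (-6)) = 4
  + 4 · |4 -2; 2 -4| = 4·(-16 − (-4)) = -48
Sum: (4) + (-48) = -44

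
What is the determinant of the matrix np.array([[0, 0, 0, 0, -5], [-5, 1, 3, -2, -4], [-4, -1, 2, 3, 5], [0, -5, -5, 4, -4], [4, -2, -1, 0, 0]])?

Expand along row 1 (it has 4 zeros):
  + (-5) · M_15   where M_15 = det([-5 1 3 -2; -4 -1 2 3; 0 -5 -5 4; 4 -2 -1 0]) = 295
det = (+1)·(-5)·(295) = -1475

-1475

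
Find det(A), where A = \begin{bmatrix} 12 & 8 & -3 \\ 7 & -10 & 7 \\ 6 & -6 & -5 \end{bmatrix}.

Expand along row 1:
  + 12 · |-10 7; -6 -5| = 12·(50 − (-42)) = 1104
  − 8 · |7 7; 6 -5| = −8·(-35 − 42) = 616
  + (-3) · |7 -10; 6 -6| = (-3)·(-42 − (-60)) = -54
Sum: (1104) + (616) + (-54) = 1666

det(A) = 1666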